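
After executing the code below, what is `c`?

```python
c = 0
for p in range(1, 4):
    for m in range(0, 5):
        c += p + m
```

60

p=1,m=0: c = 0+1 = 1
p=1,m=1: c = 1+2 = 3
p=1,m=2: c = 3+3 = 6
p=1,m=3: c = 6+4 = 10
p=1,m=4: c = 10+5 = 15
p=2,m=0: c = 15+2 = 17
p=2,m=1: c = 17+3 = 20
p=2,m=2: c = 20+4 = 24
p=2,m=3: c = 24+5 = 29
p=2,m=4: c = 29+6 = 35
p=3,m=0: c = 35+3 = 38
p=3,m=1: c = 38+4 = 42
p=3,m=2: c = 42+5 = 47
p=3,m=3: c = 47+6 = 53
p=3,m=4: c = 53+7 = 60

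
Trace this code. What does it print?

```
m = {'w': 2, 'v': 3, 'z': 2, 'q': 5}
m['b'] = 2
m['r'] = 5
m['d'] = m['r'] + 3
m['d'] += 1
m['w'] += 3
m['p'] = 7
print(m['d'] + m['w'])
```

14

m['b'] = 2 → {'w': 2, 'v': 3, 'z': 2, 'q': 5, 'b': 2}
m['r'] = 5 → {'w': 2, 'v': 3, 'z': 2, 'q': 5, 'b': 2, 'r': 5}
m['d'] = m['r']+3 = 8 → {'w': 2, 'v': 3, 'z': 2, 'q': 5, 'b': 2, 'r': 5, 'd': 8}
m['d'] = 8+1 = 9 → {'w': 2, 'v': 3, 'z': 2, 'q': 5, 'b': 2, 'r': 5, 'd': 9}
m['w'] = 2+3 = 5 → {'w': 5, 'v': 3, 'z': 2, 'q': 5, 'b': 2, 'r': 5, 'd': 9}
m['p'] = 7 → {'w': 5, 'v': 3, 'z': 2, 'q': 5, 'b': 2, 'r': 5, 'd': 9, 'p': 7}
m['d']+m['w'] = 9+5 = 14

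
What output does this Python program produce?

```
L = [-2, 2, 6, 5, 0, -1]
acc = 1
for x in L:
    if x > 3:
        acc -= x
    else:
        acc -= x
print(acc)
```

-9

x=-2: not >3, acc = 1-(-2) = 3
x=2: not >3, acc = 3-2 = 1
x=6: >3, acc = 1-6 = -5
x=5: >3, acc = (-5)-5 = -10
x=0: not >3, acc = (-10)-0 = -10
x=-1: not >3, acc = (-10)-(-1) = -9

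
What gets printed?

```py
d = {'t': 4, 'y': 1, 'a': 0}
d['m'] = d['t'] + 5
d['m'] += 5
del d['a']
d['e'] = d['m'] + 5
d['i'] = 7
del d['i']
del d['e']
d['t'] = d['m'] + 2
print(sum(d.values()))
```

31

d['m'] = d['t']+5 = 9 → {'t': 4, 'y': 1, 'a': 0, 'm': 9}
d['m'] = 9+5 = 14 → {'t': 4, 'y': 1, 'a': 0, 'm': 14}
del 'a' → {'t': 4, 'y': 1, 'm': 14}
d['e'] = d['m']+5 = 19 → {'t': 4, 'y': 1, 'm': 14, 'e': 19}
d['i'] = 7 → {'t': 4, 'y': 1, 'm': 14, 'e': 19, 'i': 7}
del 'i' → {'t': 4, 'y': 1, 'm': 14, 'e': 19}
del 'e' → {'t': 4, 'y': 1, 'm': 14}
d['t'] = d['m']+2 = 16 → {'t': 16, 'y': 1, 'm': 14}
sum of values = 31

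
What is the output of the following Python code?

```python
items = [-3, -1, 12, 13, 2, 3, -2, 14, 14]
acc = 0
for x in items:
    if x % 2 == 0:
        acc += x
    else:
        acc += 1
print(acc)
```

x=-3: not even, acc = 0+1 = 1
x=-1: not even, acc = 1+1 = 2
x=12: even, acc = 2+12 = 14
x=13: not even, acc = 14+1 = 15
x=2: even, acc = 15+2 = 17
x=3: not even, acc = 17+1 = 18
x=-2: even, acc = 18+(-2) = 16
x=14: even, acc = 16+14 = 30
x=14: even, acc = 30+14 = 44

44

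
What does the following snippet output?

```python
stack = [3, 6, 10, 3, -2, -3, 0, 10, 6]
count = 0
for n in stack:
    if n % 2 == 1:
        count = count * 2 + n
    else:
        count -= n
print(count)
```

-61

n=3: odd, count = 0*2+3 = 3
n=6: not odd, count = 3-6 = -3
n=10: not odd, count = (-3)-10 = -13
n=3: odd, count = (-13)*2+3 = -23
n=-2: not odd, count = (-23)-(-2) = -21
n=-3: odd, count = (-21)*2+(-3) = -45
n=0: not odd, count = (-45)-0 = -45
n=10: not odd, count = (-45)-10 = -55
n=6: not odd, count = (-55)-6 = -61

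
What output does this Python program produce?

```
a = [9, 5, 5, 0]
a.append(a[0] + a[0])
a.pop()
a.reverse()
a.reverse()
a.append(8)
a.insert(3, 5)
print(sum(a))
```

32

append a[0]+a[0] = 9+9 = 18 → [9, 5, 5, 0, 18]
pop() removes 18 → [9, 5, 5, 0]
reverse → [0, 5, 5, 9]
reverse → [9, 5, 5, 0]
append 8 → [9, 5, 5, 0, 8]
insert 5 at 3 → [9, 5, 5, 5, 0, 8]
sum = 32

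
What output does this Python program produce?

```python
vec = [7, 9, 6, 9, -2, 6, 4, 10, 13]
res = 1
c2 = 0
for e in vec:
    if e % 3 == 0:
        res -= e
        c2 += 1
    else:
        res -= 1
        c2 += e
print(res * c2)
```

-1224

e=7: not %3==0, res = 1-1 = 0; c2=7
e=9: %3==0, res = 0-9 = -9; c2=8
e=6: %3==0, res = (-9)-6 = -15; c2=9
e=9: %3==0, res = (-15)-9 = -24; c2=10
e=-2: not %3==0, res = (-24)-1 = -25; c2=8
e=6: %3==0, res = (-25)-6 = -31; c2=9
e=4: not %3==0, res = (-31)-1 = -32; c2=13
e=10: not %3==0, res = (-32)-1 = -33; c2=23
e=13: not %3==0, res = (-33)-1 = -34; c2=36
res*c2 = (-34)*36 = -1224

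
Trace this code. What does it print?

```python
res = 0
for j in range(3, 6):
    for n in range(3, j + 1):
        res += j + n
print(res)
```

j=3,n=3: res = 0+6 = 6
j=4,n=3: res = 6+7 = 13
j=4,n=4: res = 13+8 = 21
j=5,n=3: res = 21+8 = 29
j=5,n=4: res = 29+9 = 38
j=5,n=5: res = 38+10 = 48

48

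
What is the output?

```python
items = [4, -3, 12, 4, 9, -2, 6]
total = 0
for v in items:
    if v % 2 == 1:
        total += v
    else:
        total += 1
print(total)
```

11

v=4: not odd, total = 0+1 = 1
v=-3: odd, total = 1+(-3) = -2
v=12: not odd, total = (-2)+1 = -1
v=4: not odd, total = (-1)+1 = 0
v=9: odd, total = 0+9 = 9
v=-2: not odd, total = 9+1 = 10
v=6: not odd, total = 10+1 = 11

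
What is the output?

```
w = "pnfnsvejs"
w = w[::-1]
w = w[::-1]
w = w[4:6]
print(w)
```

sv

reverse → 'sjevsnfnp'
reverse → 'pnfnsvejs'
slice [4:6] → 'sv'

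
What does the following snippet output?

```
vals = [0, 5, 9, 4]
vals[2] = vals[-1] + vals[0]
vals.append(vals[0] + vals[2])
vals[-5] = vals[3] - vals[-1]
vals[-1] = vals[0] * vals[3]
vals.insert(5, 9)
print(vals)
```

[0, 5, 4, 4, 0, 9]

vals[2] = vals[-1]+vals[0] = 4+0 = 4 → [0, 5, 4, 4]
append vals[0]+vals[2] = 0+4 = 4 → [0, 5, 4, 4, 4]
vals[-5] = vals[3]-vals[-1] = 4-4 = 0 → [0, 5, 4, 4, 4]
vals[-1] = vals[0]*vals[3] = 0*4 = 0 → [0, 5, 4, 4, 0]
insert 9 at 5 → [0, 5, 4, 4, 0, 9]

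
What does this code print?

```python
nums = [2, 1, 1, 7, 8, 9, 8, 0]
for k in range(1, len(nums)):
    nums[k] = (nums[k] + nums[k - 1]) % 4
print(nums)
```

k=1: nums[1] = (1+2)%4 = 3 → [2, 3, 1, 7, 8, 9, 8, 0]
k=2: nums[2] = (1+3)%4 = 0 → [2, 3, 0, 7, 8, 9, 8, 0]
k=3: nums[3] = (7+0)%4 = 3 → [2, 3, 0, 3, 8, 9, 8, 0]
k=4: nums[4] = (8+3)%4 = 3 → [2, 3, 0, 3, 3, 9, 8, 0]
k=5: nums[5] = (9+3)%4 = 0 → [2, 3, 0, 3, 3, 0, 8, 0]
k=6: nums[6] = (8+0)%4 = 0 → [2, 3, 0, 3, 3, 0, 0, 0]
k=7: nums[7] = (0+0)%4 = 0 → [2, 3, 0, 3, 3, 0, 0, 0]

[2, 3, 0, 3, 3, 0, 0, 0]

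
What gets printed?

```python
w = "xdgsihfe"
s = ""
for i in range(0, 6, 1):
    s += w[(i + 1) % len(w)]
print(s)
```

dgsihf

i=0: add w[1]='d' → 'd'
i=1: add w[2]='g' → 'dg'
i=2: add w[3]='s' → 'dgs'
i=3: add w[4]='i' → 'dgsi'
i=4: add w[5]='h' → 'dgsih'
i=5: add w[6]='f' → 'dgsihf'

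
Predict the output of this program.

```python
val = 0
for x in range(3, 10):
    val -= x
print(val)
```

-42

x=3: val = 0-3 = -3
x=4: val = (-3)-4 = -7
x=5: val = (-7)-5 = -12
x=6: val = (-12)-6 = -18
x=7: val = (-18)-7 = -25
x=8: val = (-25)-8 = -33
x=9: val = (-33)-9 = -42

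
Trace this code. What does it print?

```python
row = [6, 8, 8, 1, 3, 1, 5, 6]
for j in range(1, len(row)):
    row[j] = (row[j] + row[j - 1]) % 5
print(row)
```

[6, 4, 2, 3, 1, 2, 2, 3]

j=1: row[1] = (8+6)%5 = 4 → [6, 4, 8, 1, 3, 1, 5, 6]
j=2: row[2] = (8+4)%5 = 2 → [6, 4, 2, 1, 3, 1, 5, 6]
j=3: row[3] = (1+2)%5 = 3 → [6, 4, 2, 3, 3, 1, 5, 6]
j=4: row[4] = (3+3)%5 = 1 → [6, 4, 2, 3, 1, 1, 5, 6]
j=5: row[5] = (1+1)%5 = 2 → [6, 4, 2, 3, 1, 2, 5, 6]
j=6: row[6] = (5+2)%5 = 2 → [6, 4, 2, 3, 1, 2, 2, 6]
j=7: row[7] = (6+2)%5 = 3 → [6, 4, 2, 3, 1, 2, 2, 3]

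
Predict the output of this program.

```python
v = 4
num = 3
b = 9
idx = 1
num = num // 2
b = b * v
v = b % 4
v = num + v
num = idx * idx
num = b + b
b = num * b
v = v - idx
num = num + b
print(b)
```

num = 3//2 = 1
b = 9*4 = 36
v = 36%4 = 0
v = 1+0 = 1
num = 1*1 = 1
num = 36+36 = 72
b = 72*36 = 2592
v = 1-1 = 0
num = 72+2592 = 2664

2592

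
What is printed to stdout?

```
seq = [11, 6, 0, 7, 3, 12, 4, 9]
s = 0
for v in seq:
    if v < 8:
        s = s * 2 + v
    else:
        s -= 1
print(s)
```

v=11: not <8, s = 0-1 = -1
v=6: <8, s = (-1)*2+6 = 4
v=0: <8, s = 4*2+0 = 8
v=7: <8, s = 8*2+7 = 23
v=3: <8, s = 23*2+3 = 49
v=12: not <8, s = 49-1 = 48
v=4: <8, s = 48*2+4 = 100
v=9: not <8, s = 100-1 = 99

99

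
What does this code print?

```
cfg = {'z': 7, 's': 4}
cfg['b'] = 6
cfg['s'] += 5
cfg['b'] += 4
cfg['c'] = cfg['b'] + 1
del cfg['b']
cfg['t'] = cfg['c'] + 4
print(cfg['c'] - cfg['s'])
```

2

cfg['b'] = 6 → {'z': 7, 's': 4, 'b': 6}
cfg['s'] = 4+5 = 9 → {'z': 7, 's': 9, 'b': 6}
cfg['b'] = 6+4 = 10 → {'z': 7, 's': 9, 'b': 10}
cfg['c'] = cfg['b']+1 = 11 → {'z': 7, 's': 9, 'b': 10, 'c': 11}
del 'b' → {'z': 7, 's': 9, 'c': 11}
cfg['t'] = cfg['c']+4 = 15 → {'z': 7, 's': 9, 'c': 11, 't': 15}
cfg['c']-cfg['s'] = 11-9 = 2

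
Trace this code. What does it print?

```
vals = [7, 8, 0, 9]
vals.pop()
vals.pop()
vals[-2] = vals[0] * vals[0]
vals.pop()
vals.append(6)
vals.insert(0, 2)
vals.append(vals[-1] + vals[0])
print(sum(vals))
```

65

pop() removes 9 → [7, 8, 0]
pop() removes 0 → [7, 8]
vals[-2] = vals[0]*vals[0] = 7*7 = 49 → [49, 8]
pop() removes 8 → [49]
append 6 → [49, 6]
insert 2 at 0 → [2, 49, 6]
append vals[-1]+vals[0] = 6+2 = 8 → [2, 49, 6, 8]
sum = 65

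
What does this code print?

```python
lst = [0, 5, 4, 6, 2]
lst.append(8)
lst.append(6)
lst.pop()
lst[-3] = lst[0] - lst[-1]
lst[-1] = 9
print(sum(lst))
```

12

append 8 → [0, 5, 4, 6, 2, 8]
append 6 → [0, 5, 4, 6, 2, 8, 6]
pop() removes 6 → [0, 5, 4, 6, 2, 8]
lst[-3] = lst[0]-lst[-1] = 0-8 = -8 → [0, 5, 4, -8, 2, 8]
lst[-1] = 9 → [0, 5, 4, -8, 2, 9]
sum = 12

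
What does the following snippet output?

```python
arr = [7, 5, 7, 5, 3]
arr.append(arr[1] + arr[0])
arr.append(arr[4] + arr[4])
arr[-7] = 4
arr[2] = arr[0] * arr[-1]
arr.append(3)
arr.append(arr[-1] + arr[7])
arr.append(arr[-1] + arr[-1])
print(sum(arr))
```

80

append arr[1]+arr[0] = 5+7 = 12 → [7, 5, 7, 5, 3, 12]
append arr[4]+arr[4] = 3+3 = 6 → [7, 5, 7, 5, 3, 12, 6]
arr[-7] = 4 → [4, 5, 7, 5, 3, 12, 6]
arr[2] = arr[0]*arr[-1] = 4*6 = 24 → [4, 5, 24, 5, 3, 12, 6]
append 3 → [4, 5, 24, 5, 3, 12, 6, 3]
append arr[-1]+arr[7] = 3+3 = 6 → [4, 5, 24, 5, 3, 12, 6, 3, 6]
append arr[-1]+arr[-1] = 6+6 = 12 → [4, 5, 24, 5, 3, 12, 6, 3, 6, 12]
sum = 80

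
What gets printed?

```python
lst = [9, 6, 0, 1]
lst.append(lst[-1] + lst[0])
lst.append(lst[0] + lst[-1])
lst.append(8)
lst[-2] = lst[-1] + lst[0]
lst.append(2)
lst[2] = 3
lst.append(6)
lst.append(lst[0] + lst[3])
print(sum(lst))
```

append lst[-1]+lst[0] = 1+9 = 10 → [9, 6, 0, 1, 10]
append lst[0]+lst[-1] = 9+10 = 19 → [9, 6, 0, 1, 10, 19]
append 8 → [9, 6, 0, 1, 10, 19, 8]
lst[-2] = lst[-1]+lst[0] = 8+9 = 17 → [9, 6, 0, 1, 10, 17, 8]
append 2 → [9, 6, 0, 1, 10, 17, 8, 2]
lst[2] = 3 → [9, 6, 3, 1, 10, 17, 8, 2]
append 6 → [9, 6, 3, 1, 10, 17, 8, 2, 6]
append lst[0]+lst[3] = 9+1 = 10 → [9, 6, 3, 1, 10, 17, 8, 2, 6, 10]
sum = 72

72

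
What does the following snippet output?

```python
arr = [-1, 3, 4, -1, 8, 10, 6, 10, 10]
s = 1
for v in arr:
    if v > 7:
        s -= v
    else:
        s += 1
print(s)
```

v=-1: not >7, s = 1+1 = 2
v=3: not >7, s = 2+1 = 3
v=4: not >7, s = 3+1 = 4
v=-1: not >7, s = 4+1 = 5
v=8: >7, s = 5-8 = -3
v=10: >7, s = (-3)-10 = -13
v=6: not >7, s = (-13)+1 = -12
v=10: >7, s = (-12)-10 = -22
v=10: >7, s = (-22)-10 = -32

-32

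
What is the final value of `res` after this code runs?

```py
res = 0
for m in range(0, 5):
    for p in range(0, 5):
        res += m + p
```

100

m=0,p=0: res = 0+0 = 0
m=0,p=1: res = 0+1 = 1
m=0,p=2: res = 1+2 = 3
m=0,p=3: res = 3+3 = 6
m=0,p=4: res = 6+4 = 10
m=1,p=0: res = 10+1 = 11
m=1,p=1: res = 11+2 = 13
m=1,p=2: res = 13+3 = 16
m=1,p=3: res = 16+4 = 20
m=1,p=4: res = 20+5 = 25
m=2,p=0: res = 25+2 = 27
m=2,p=1: res = 27+3 = 30
m=2,p=2: res = 30+4 = 34
m=2,p=3: res = 34+5 = 39
m=2,p=4: res = 39+6 = 45
m=3,p=0: res = 45+3 = 48
m=3,p=1: res = 48+4 = 52
m=3,p=2: res = 52+5 = 57
m=3,p=3: res = 57+6 = 63
m=3,p=4: res = 63+7 = 70
m=4,p=0: res = 70+4 = 74
m=4,p=1: res = 74+5 = 79
m=4,p=2: res = 79+6 = 85
m=4,p=3: res = 85+7 = 92
m=4,p=4: res = 92+8 = 100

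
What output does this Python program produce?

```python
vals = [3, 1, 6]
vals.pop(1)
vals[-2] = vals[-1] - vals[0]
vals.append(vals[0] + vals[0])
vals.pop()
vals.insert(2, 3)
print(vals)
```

[3, 6, 3]

pop(1) removes 1 → [3, 6]
vals[-2] = vals[-1]-vals[0] = 6-3 = 3 → [3, 6]
append vals[0]+vals[0] = 3+3 = 6 → [3, 6, 6]
pop() removes 6 → [3, 6]
insert 3 at 2 → [3, 6, 3]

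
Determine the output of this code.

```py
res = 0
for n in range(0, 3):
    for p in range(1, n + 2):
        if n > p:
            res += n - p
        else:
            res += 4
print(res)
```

21

n=0,p=1: not 0>1, res = 0+4 = 4
n=1,p=1: not 1>1, res = 4+4 = 8
n=1,p=2: not 1>2, res = 8+4 = 12
n=2,p=1: 2>1, res = 12+1 = 13
n=2,p=2: not 2>2, res = 13+4 = 17
n=2,p=3: not 2>3, res = 17+4 = 21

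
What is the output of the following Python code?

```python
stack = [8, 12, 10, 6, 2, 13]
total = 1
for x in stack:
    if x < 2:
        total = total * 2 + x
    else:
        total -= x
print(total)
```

x=8: not <2, total = 1-8 = -7
x=12: not <2, total = (-7)-12 = -19
x=10: not <2, total = (-19)-10 = -29
x=6: not <2, total = (-29)-6 = -35
x=2: not <2, total = (-35)-2 = -37
x=13: not <2, total = (-37)-13 = -50

-50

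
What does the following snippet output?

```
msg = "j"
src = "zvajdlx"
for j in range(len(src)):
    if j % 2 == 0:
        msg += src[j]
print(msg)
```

jzadx

j=0: add 'z' → 'jz'
j=1: skip
j=2: add 'a' → 'jza'
j=3: skip
j=4: add 'd' → 'jzad'
j=5: skip
j=6: add 'x' → 'jzadx'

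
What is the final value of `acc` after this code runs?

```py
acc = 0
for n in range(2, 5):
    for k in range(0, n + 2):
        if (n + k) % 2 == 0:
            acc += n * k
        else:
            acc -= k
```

n=2,k=0: even sum, acc = 0+0 = 0
n=2,k=1: odd sum, acc = 0-1 = -1
n=2,k=2: even sum, acc = (-1)+4 = 3
n=2,k=3: odd sum, acc = 3-3 = 0
n=3,k=0: odd sum, acc = 0-0 = 0
n=3,k=1: even sum, acc = 0+3 = 3
n=3,k=2: odd sum, acc = 3-2 = 1
n=3,k=3: even sum, acc = 1+9 = 10
n=3,k=4: odd sum, acc = 10-4 = 6
n=4,k=0: even sum, acc = 6+0 = 6
n=4,k=1: odd sum, acc = 6-1 = 5
n=4,k=2: even sum, acc = 5+8 = 13
n=4,k=3: odd sum, acc = 13-3 = 10
n=4,k=4: even sum, acc = 10+16 = 26
n=4,k=5: odd sum, acc = 26-5 = 21

21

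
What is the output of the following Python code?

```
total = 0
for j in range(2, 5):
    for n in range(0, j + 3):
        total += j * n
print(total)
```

149

j=2,n=0: total = 0+0 = 0
j=2,n=1: total = 0+2 = 2
j=2,n=2: total = 2+4 = 6
j=2,n=3: total = 6+6 = 12
j=2,n=4: total = 12+8 = 20
j=3,n=0: total = 20+0 = 20
j=3,n=1: total = 20+3 = 23
j=3,n=2: total = 23+6 = 29
j=3,n=3: total = 29+9 = 38
j=3,n=4: total = 38+12 = 50
j=3,n=5: total = 50+15 = 65
j=4,n=0: total = 65+0 = 65
j=4,n=1: total = 65+4 = 69
j=4,n=2: total = 69+8 = 77
j=4,n=3: total = 77+12 = 89
j=4,n=4: total = 89+16 = 105
j=4,n=5: total = 105+20 = 125
j=4,n=6: total = 125+24 = 149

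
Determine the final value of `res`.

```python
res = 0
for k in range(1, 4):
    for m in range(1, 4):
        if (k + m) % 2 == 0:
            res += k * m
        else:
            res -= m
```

12

k=1,m=1: even sum, res = 0+1 = 1
k=1,m=2: odd sum, res = 1-2 = -1
k=1,m=3: even sum, res = (-1)+3 = 2
k=2,m=1: odd sum, res = 2-1 = 1
k=2,m=2: even sum, res = 1+4 = 5
k=2,m=3: odd sum, res = 5-3 = 2
k=3,m=1: even sum, res = 2+3 = 5
k=3,m=2: odd sum, res = 5-2 = 3
k=3,m=3: even sum, res = 3+9 = 12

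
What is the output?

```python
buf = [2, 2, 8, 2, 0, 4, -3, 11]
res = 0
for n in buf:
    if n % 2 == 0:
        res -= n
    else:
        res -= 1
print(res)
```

n=2: even, res = 0-2 = -2
n=2: even, res = (-2)-2 = -4
n=8: even, res = (-4)-8 = -12
n=2: even, res = (-12)-2 = -14
n=0: even, res = (-14)-0 = -14
n=4: even, res = (-14)-4 = -18
n=-3: not even, res = (-18)-1 = -19
n=11: not even, res = (-19)-1 = -20

-20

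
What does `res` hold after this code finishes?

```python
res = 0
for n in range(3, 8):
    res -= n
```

n=3: res = 0-3 = -3
n=4: res = (-3)-4 = -7
n=5: res = (-7)-5 = -12
n=6: res = (-12)-6 = -18
n=7: res = (-18)-7 = -25

-25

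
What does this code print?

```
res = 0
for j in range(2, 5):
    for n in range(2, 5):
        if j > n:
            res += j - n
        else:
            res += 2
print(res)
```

16

j=2,n=2: not 2>2, res = 0+2 = 2
j=2,n=3: not 2>3, res = 2+2 = 4
j=2,n=4: not 2>4, res = 4+2 = 6
j=3,n=2: 3>2, res = 6+1 = 7
j=3,n=3: not 3>3, res = 7+2 = 9
j=3,n=4: not 3>4, res = 9+2 = 11
j=4,n=2: 4>2, res = 11+2 = 13
j=4,n=3: 4>3, res = 13+1 = 14
j=4,n=4: not 4>4, res = 14+2 = 16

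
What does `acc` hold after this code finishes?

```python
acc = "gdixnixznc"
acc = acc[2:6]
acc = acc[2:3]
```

'n'

slice [2:6] → 'ixni'
slice [2:3] → 'n'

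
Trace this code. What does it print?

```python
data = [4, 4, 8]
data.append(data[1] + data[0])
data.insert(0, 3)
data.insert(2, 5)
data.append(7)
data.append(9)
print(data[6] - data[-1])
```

append data[1]+data[0] = 4+4 = 8 → [4, 4, 8, 8]
insert 3 at 0 → [3, 4, 4, 8, 8]
insert 5 at 2 → [3, 4, 5, 4, 8, 8]
append 7 → [3, 4, 5, 4, 8, 8, 7]
append 9 → [3, 4, 5, 4, 8, 8, 7, 9]
data[6]-data[-1] = 7-9 = -2

-2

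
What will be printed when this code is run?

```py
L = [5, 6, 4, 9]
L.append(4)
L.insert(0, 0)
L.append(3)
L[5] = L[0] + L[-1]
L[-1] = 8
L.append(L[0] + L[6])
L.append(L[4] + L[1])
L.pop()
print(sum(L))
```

append 4 → [5, 6, 4, 9, 4]
insert 0 at 0 → [0, 5, 6, 4, 9, 4]
append 3 → [0, 5, 6, 4, 9, 4, 3]
L[5] = L[0]+L[-1] = 0+3 = 3 → [0, 5, 6, 4, 9, 3, 3]
L[-1] = 8 → [0, 5, 6, 4, 9, 3, 8]
append L[0]+L[6] = 0+8 = 8 → [0, 5, 6, 4, 9, 3, 8, 8]
append L[4]+L[1] = 9+5 = 14 → [0, 5, 6, 4, 9, 3, 8, 8, 14]
pop() removes 14 → [0, 5, 6, 4, 9, 3, 8, 8]
sum = 43

43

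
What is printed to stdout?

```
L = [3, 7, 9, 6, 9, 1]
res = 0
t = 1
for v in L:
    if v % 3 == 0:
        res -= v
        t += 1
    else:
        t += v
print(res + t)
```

v=3: %3==0, res = 0-3 = -3; t=2
v=7: not %3==0; t=9
v=9: %3==0, res = (-3)-9 = -12; t=10
v=6: %3==0, res = (-12)-6 = -18; t=11
v=9: %3==0, res = (-18)-9 = -27; t=12
v=1: not %3==0; t=13
res+t = (-27)+13 = -14

-14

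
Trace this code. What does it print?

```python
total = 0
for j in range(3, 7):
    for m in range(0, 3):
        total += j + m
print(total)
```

j=3,m=0: total = 0+3 = 3
j=3,m=1: total = 3+4 = 7
j=3,m=2: total = 7+5 = 12
j=4,m=0: total = 12+4 = 16
j=4,m=1: total = 16+5 = 21
j=4,m=2: total = 21+6 = 27
j=5,m=0: total = 27+5 = 32
j=5,m=1: total = 32+6 = 38
j=5,m=2: total = 38+7 = 45
j=6,m=0: total = 45+6 = 51
j=6,m=1: total = 51+7 = 58
j=6,m=2: total = 58+8 = 66

66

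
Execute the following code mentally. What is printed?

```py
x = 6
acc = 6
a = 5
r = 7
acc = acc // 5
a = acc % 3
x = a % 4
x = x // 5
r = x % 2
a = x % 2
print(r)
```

acc = 6//5 = 1
a = 1%3 = 1
x = 1%4 = 1
x = 1//5 = 0
r = 0%2 = 0
a = 0%2 = 0

0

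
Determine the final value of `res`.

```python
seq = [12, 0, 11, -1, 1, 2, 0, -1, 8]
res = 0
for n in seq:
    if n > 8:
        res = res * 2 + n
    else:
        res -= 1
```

27

n=12: >8, res = 0*2+12 = 12
n=0: not >8, res = 12-1 = 11
n=11: >8, res = 11*2+11 = 33
n=-1: not >8, res = 33-1 = 32
n=1: not >8, res = 32-1 = 31
n=2: not >8, res = 31-1 = 30
n=0: not >8, res = 30-1 = 29
n=-1: not >8, res = 29-1 = 28
n=8: not >8, res = 28-1 = 27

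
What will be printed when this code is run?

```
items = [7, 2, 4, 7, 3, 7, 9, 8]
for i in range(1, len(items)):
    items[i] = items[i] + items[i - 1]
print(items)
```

[7, 9, 13, 20, 23, 30, 39, 47]

i=1: items[1] = 2+7 = 9 → [7, 9, 4, 7, 3, 7, 9, 8]
i=2: items[2] = 4+9 = 13 → [7, 9, 13, 7, 3, 7, 9, 8]
i=3: items[3] = 7+13 = 20 → [7, 9, 13, 20, 3, 7, 9, 8]
i=4: items[4] = 3+20 = 23 → [7, 9, 13, 20, 23, 7, 9, 8]
i=5: items[5] = 7+23 = 30 → [7, 9, 13, 20, 23, 30, 9, 8]
i=6: items[6] = 9+30 = 39 → [7, 9, 13, 20, 23, 30, 39, 8]
i=7: items[7] = 8+39 = 47 → [7, 9, 13, 20, 23, 30, 39, 47]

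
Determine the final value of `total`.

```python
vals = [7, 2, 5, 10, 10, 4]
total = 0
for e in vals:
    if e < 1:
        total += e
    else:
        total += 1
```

6

e=7: not <1, total = 0+1 = 1
e=2: not <1, total = 1+1 = 2
e=5: not <1, total = 2+1 = 3
e=10: not <1, total = 3+1 = 4
e=10: not <1, total = 4+1 = 5
e=4: not <1, total = 5+1 = 6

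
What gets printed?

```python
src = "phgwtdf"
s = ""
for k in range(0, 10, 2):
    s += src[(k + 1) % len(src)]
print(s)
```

hwdpg

k=0: add src[1]='h' → 'h'
k=2: add src[3]='w' → 'hw'
k=4: add src[5]='d' → 'hwd'
k=6: add src[0]='p' → 'hwdp'
k=8: add src[2]='g' → 'hwdpg'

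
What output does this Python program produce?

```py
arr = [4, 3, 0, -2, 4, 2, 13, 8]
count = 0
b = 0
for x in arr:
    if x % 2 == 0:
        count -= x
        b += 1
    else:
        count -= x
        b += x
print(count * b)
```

-704

x=4: even, count = 0-4 = -4; b=1
x=3: not even, count = (-4)-3 = -7; b=4
x=0: even, count = (-7)-0 = -7; b=5
x=-2: even, count = (-7)-(-2) = -5; b=6
x=4: even, count = (-5)-4 = -9; b=7
x=2: even, count = (-9)-2 = -11; b=8
x=13: not even, count = (-11)-13 = -24; b=21
x=8: even, count = (-24)-8 = -32; b=22
count*b = (-32)*22 = -704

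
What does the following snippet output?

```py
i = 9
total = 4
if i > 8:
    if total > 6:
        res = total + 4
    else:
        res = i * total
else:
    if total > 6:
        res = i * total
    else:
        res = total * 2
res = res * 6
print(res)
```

i=9, total=4
i > 8 is True; total > 6 is False
→ res = i * total = 36
res = 36*6 = 216

216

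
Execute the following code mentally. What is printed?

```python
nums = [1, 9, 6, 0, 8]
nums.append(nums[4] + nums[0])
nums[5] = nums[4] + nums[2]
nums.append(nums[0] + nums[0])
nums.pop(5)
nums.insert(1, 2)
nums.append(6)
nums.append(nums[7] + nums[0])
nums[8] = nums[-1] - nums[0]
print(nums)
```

append nums[4]+nums[0] = 8+1 = 9 → [1, 9, 6, 0, 8, 9]
nums[5] = nums[4]+nums[2] = 8+6 = 14 → [1, 9, 6, 0, 8, 14]
append nums[0]+nums[0] = 1+1 = 2 → [1, 9, 6, 0, 8, 14, 2]
pop(5) removes 14 → [1, 9, 6, 0, 8, 2]
insert 2 at 1 → [1, 2, 9, 6, 0, 8, 2]
append 6 → [1, 2, 9, 6, 0, 8, 2, 6]
append nums[7]+nums[0] = 6+1 = 7 → [1, 2, 9, 6, 0, 8, 2, 6, 7]
nums[8] = nums[-1]-nums[0] = 7-1 = 6 → [1, 2, 9, 6, 0, 8, 2, 6, 6]

[1, 2, 9, 6, 0, 8, 2, 6, 6]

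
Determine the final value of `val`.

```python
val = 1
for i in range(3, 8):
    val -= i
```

i=3: val = 1-3 = -2
i=4: val = (-2)-4 = -6
i=5: val = (-6)-5 = -11
i=6: val = (-11)-6 = -17
i=7: val = (-17)-7 = -24

-24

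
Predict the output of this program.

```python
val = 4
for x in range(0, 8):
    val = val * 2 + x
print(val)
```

x=0: val = 4*2+0 = 8
x=1: val = 8*2+1 = 17
x=2: val = 17*2+2 = 36
x=3: val = 36*2+3 = 75
x=4: val = 75*2+4 = 154
x=5: val = 154*2+5 = 313
x=6: val = 313*2+6 = 632
x=7: val = 632*2+7 = 1271

1271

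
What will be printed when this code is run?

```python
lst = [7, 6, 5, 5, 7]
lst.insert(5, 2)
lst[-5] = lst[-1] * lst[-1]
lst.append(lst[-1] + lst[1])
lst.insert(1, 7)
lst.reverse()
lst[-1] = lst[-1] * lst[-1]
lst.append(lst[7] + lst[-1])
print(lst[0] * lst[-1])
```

588

insert 2 at 5 → [7, 6, 5, 5, 7, 2]
lst[-5] = lst[-1]*lst[-1] = 2*2 = 4 → [7, 4, 5, 5, 7, 2]
append lst[-1]+lst[1] = 2+4 = 6 → [7, 4, 5, 5, 7, 2, 6]
insert 7 at 1 → [7, 7, 4, 5, 5, 7, 2, 6]
reverse → [6, 2, 7, 5, 5, 4, 7, 7]
lst[-1] = lst[-1]*lst[-1] = 7*7 = 49 → [6, 2, 7, 5, 5, 4, 7, 49]
append lst[7]+lst[-1] = 49+49 = 98 → [6, 2, 7, 5, 5, 4, 7, 49, 98]
lst[0]*lst[-1] = 6*98 = 588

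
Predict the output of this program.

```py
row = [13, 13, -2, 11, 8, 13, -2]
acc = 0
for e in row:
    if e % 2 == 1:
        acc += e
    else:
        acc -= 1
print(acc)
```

e=13: odd, acc = 0+13 = 13
e=13: odd, acc = 13+13 = 26
e=-2: not odd, acc = 26-1 = 25
e=11: odd, acc = 25+11 = 36
e=8: not odd, acc = 36-1 = 35
e=13: odd, acc = 35+13 = 48
e=-2: not odd, acc = 48-1 = 47

47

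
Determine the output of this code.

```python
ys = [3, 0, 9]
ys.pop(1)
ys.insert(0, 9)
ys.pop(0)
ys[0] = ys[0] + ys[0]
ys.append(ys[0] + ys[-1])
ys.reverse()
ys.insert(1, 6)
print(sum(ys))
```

pop(1) removes 0 → [3, 9]
insert 9 at 0 → [9, 3, 9]
pop(0) removes 9 → [3, 9]
ys[0] = ys[0]+ys[0] = 3+3 = 6 → [6, 9]
append ys[0]+ys[-1] = 6+9 = 15 → [6, 9, 15]
reverse → [15, 9, 6]
insert 6 at 1 → [15, 6, 9, 6]
sum = 36

36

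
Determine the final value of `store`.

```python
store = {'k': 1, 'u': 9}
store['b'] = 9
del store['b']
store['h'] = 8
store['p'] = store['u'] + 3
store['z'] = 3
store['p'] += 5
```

store['b'] = 9 → {'k': 1, 'u': 9, 'b': 9}
del 'b' → {'k': 1, 'u': 9}
store['h'] = 8 → {'k': 1, 'u': 9, 'h': 8}
store['p'] = store['u']+3 = 12 → {'k': 1, 'u': 9, 'h': 8, 'p': 12}
store['z'] = 3 → {'k': 1, 'u': 9, 'h': 8, 'p': 12, 'z': 3}
store['p'] = 12+5 = 17 → {'k': 1, 'u': 9, 'h': 8, 'p': 17, 'z': 3}

{'k': 1, 'u': 9, 'h': 8, 'p': 17, 'z': 3}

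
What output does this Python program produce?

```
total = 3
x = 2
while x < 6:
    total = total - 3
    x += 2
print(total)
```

-3

x=2: total = 3-3 = 0
x=4: total = 0-3 = -3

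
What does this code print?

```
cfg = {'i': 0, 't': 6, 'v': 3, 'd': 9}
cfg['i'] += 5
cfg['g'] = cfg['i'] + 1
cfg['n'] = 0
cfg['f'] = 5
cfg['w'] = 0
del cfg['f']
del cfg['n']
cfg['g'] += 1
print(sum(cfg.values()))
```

cfg['i'] = 0+5 = 5 → {'i': 5, 't': 6, 'v': 3, 'd': 9}
cfg['g'] = cfg['i']+1 = 6 → {'i': 5, 't': 6, 'v': 3, 'd': 9, 'g': 6}
cfg['n'] = 0 → {'i': 5, 't': 6, 'v': 3, 'd': 9, 'g': 6, 'n': 0}
cfg['f'] = 5 → {'i': 5, 't': 6, 'v': 3, 'd': 9, 'g': 6, 'n': 0, 'f': 5}
cfg['w'] = 0 → {'i': 5, 't': 6, 'v': 3, 'd': 9, 'g': 6, 'n': 0, 'f': 5, 'w': 0}
del 'f' → {'i': 5, 't': 6, 'v': 3, 'd': 9, 'g': 6, 'n': 0, 'w': 0}
del 'n' → {'i': 5, 't': 6, 'v': 3, 'd': 9, 'g': 6, 'w': 0}
cfg['g'] = 6+1 = 7 → {'i': 5, 't': 6, 'v': 3, 'd': 9, 'g': 7, 'w': 0}
sum of values = 30

30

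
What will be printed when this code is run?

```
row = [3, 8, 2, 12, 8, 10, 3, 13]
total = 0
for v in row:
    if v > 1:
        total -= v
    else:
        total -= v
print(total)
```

-59

v=3: >1, total = 0-3 = -3
v=8: >1, total = (-3)-8 = -11
v=2: >1, total = (-11)-2 = -13
v=12: >1, total = (-13)-12 = -25
v=8: >1, total = (-25)-8 = -33
v=10: >1, total = (-33)-10 = -43
v=3: >1, total = (-43)-3 = -46
v=13: >1, total = (-46)-13 = -59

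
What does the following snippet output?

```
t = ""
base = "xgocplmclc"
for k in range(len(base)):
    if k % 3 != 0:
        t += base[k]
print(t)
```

goplcl

k=0: skip
k=1: add 'g' → 'g'
k=2: add 'o' → 'go'
k=3: skip
k=4: add 'p' → 'gop'
k=5: add 'l' → 'gopl'
k=6: skip
k=7: add 'c' → 'goplc'
k=8: add 'l' → 'goplcl'
k=9: skip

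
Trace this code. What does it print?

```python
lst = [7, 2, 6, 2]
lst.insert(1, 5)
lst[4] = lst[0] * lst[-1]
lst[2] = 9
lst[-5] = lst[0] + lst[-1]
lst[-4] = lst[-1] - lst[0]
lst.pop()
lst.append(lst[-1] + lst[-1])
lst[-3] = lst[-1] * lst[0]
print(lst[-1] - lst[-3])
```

insert 5 at 1 → [7, 5, 2, 6, 2]
lst[4] = lst[0]*lst[-1] = 7*2 = 14 → [7, 5, 2, 6, 14]
lst[2] = 9 → [7, 5, 9, 6, 14]
lst[-5] = lst[0]+lst[-1] = 7+14 = 21 → [21, 5, 9, 6, 14]
lst[-4] = lst[-1]-lst[0] = 14-21 = -7 → [21, -7, 9, 6, 14]
pop() removes 14 → [21, -7, 9, 6]
append lst[-1]+lst[-1] = 6+6 = 12 → [21, -7, 9, 6, 12]
lst[-3] = lst[-1]*lst[0] = 12*21 = 252 → [21, -7, 252, 6, 12]
lst[-1]-lst[-3] = 12-252 = -240

-240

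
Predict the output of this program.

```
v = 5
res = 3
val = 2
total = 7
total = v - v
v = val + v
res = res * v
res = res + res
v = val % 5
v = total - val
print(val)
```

2

total = 5-5 = 0
v = 2+5 = 7
res = 3*7 = 21
res = 21+21 = 42
v = 2%5 = 2
v = 0-2 = -2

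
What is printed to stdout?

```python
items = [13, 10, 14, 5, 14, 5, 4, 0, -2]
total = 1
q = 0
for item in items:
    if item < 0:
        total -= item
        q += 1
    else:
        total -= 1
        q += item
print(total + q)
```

item=13: not <0, total = 1-1 = 0; q=13
item=10: not <0, total = 0-1 = -1; q=23
item=14: not <0, total = (-1)-1 = -2; q=37
item=5: not <0, total = (-2)-1 = -3; q=42
item=14: not <0, total = (-3)-1 = -4; q=56
item=5: not <0, total = (-4)-1 = -5; q=61
item=4: not <0, total = (-5)-1 = -6; q=65
item=0: not <0, total = (-6)-1 = -7; q=65
item=-2: <0, total = (-7)-(-2) = -5; q=66
total+q = (-5)+66 = 61

61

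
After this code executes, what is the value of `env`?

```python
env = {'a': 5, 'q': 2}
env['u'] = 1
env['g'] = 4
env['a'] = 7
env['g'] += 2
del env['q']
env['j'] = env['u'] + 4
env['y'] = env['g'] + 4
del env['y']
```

{'a': 7, 'u': 1, 'g': 6, 'j': 5}

env['u'] = 1 → {'a': 5, 'q': 2, 'u': 1}
env['g'] = 4 → {'a': 5, 'q': 2, 'u': 1, 'g': 4}
env['a'] = 7 → {'a': 7, 'q': 2, 'u': 1, 'g': 4}
env['g'] = 4+2 = 6 → {'a': 7, 'q': 2, 'u': 1, 'g': 6}
del 'q' → {'a': 7, 'u': 1, 'g': 6}
env['j'] = env['u']+4 = 5 → {'a': 7, 'u': 1, 'g': 6, 'j': 5}
env['y'] = env['g']+4 = 10 → {'a': 7, 'u': 1, 'g': 6, 'j': 5, 'y': 10}
del 'y' → {'a': 7, 'u': 1, 'g': 6, 'j': 5}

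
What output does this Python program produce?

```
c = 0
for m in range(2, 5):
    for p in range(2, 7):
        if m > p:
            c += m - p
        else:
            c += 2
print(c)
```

m=2,p=2: not 2>2, c = 0+2 = 2
m=2,p=3: not 2>3, c = 2+2 = 4
m=2,p=4: not 2>4, c = 4+2 = 6
m=2,p=5: not 2>5, c = 6+2 = 8
m=2,p=6: not 2>6, c = 8+2 = 10
m=3,p=2: 3>2, c = 10+1 = 11
m=3,p=3: not 3>3, c = 11+2 = 13
m=3,p=4: not 3>4, c = 13+2 = 15
m=3,p=5: not 3>5, c = 15+2 = 17
m=3,p=6: not 3>6, c = 17+2 = 19
m=4,p=2: 4>2, c = 19+2 = 21
m=4,p=3: 4>3, c = 21+1 = 22
m=4,p=4: not 4>4, c = 22+2 = 24
m=4,p=5: not 4>5, c = 24+2 = 26
m=4,p=6: not 4>6, c = 26+2 = 28

28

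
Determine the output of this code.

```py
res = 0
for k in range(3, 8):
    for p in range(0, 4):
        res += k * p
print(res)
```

k=3,p=0: res = 0+0 = 0
k=3,p=1: res = 0+3 = 3
k=3,p=2: res = 3+6 = 9
k=3,p=3: res = 9+9 = 18
k=4,p=0: res = 18+0 = 18
k=4,p=1: res = 18+4 = 22
k=4,p=2: res = 22+8 = 30
k=4,p=3: res = 30+12 = 42
k=5,p=0: res = 42+0 = 42
k=5,p=1: res = 42+5 = 47
k=5,p=2: res = 47+10 = 57
k=5,p=3: res = 57+15 = 72
k=6,p=0: res = 72+0 = 72
k=6,p=1: res = 72+6 = 78
k=6,p=2: res = 78+12 = 90
k=6,p=3: res = 90+18 = 108
k=7,p=0: res = 108+0 = 108
k=7,p=1: res = 108+7 = 115
k=7,p=2: res = 115+14 = 129
k=7,p=3: res = 129+21 = 150

150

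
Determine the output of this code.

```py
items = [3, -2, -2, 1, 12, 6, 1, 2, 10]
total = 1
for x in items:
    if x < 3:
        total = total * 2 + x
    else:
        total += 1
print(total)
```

x=3: not <3, total = 1+1 = 2
x=-2: <3, total = 2*2+(-2) = 2
x=-2: <3, total = 2*2+(-2) = 2
x=1: <3, total = 2*2+1 = 5
x=12: not <3, total = 5+1 = 6
x=6: not <3, total = 6+1 = 7
x=1: <3, total = 7*2+1 = 15
x=2: <3, total = 15*2+2 = 32
x=10: not <3, total = 32+1 = 33

33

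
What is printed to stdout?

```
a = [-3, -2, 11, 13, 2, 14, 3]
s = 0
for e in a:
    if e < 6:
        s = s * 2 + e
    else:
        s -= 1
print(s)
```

-35

e=-3: <6, s = 0*2+(-3) = -3
e=-2: <6, s = (-3)*2+(-2) = -8
e=11: not <6, s = (-8)-1 = -9
e=13: not <6, s = (-9)-1 = -10
e=2: <6, s = (-10)*2+2 = -18
e=14: not <6, s = (-18)-1 = -19
e=3: <6, s = (-19)*2+3 = -35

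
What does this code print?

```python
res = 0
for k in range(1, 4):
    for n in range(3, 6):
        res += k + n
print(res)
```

k=1,n=3: res = 0+4 = 4
k=1,n=4: res = 4+5 = 9
k=1,n=5: res = 9+6 = 15
k=2,n=3: res = 15+5 = 20
k=2,n=4: res = 20+6 = 26
k=2,n=5: res = 26+7 = 33
k=3,n=3: res = 33+6 = 39
k=3,n=4: res = 39+7 = 46
k=3,n=5: res = 46+8 = 54

54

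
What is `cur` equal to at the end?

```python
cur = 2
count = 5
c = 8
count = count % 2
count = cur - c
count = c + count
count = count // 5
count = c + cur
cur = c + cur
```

10

count = 5%2 = 1
count = 2-8 = -6
count = 8+(-6) = 2
count = 2//5 = 0
count = 8+2 = 10
cur = 8+2 = 10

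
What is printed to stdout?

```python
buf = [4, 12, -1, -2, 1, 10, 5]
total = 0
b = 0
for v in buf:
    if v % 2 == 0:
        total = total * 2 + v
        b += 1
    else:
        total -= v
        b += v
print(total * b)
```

v=4: even, total = 0*2+4 = 4; b=1
v=12: even, total = 4*2+12 = 20; b=2
v=-1: not even, total = 20-(-1) = 21; b=1
v=-2: even, total = 21*2+(-2) = 40; b=2
v=1: not even, total = 40-1 = 39; b=3
v=10: even, total = 39*2+10 = 88; b=4
v=5: not even, total = 88-5 = 83; b=9
total*b = 83*9 = 747

747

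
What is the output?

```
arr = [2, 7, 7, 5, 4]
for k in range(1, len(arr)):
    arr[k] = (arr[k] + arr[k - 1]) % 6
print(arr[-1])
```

1

k=1: arr[1] = (7+2)%6 = 3 → [2, 3, 7, 5, 4]
k=2: arr[2] = (7+3)%6 = 4 → [2, 3, 4, 5, 4]
k=3: arr[3] = (5+4)%6 = 3 → [2, 3, 4, 3, 4]
k=4: arr[4] = (4+3)%6 = 1 → [2, 3, 4, 3, 1]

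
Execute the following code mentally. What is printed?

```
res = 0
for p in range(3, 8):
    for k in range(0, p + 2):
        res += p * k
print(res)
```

p=3,k=0: res = 0+0 = 0
p=3,k=1: res = 0+3 = 3
p=3,k=2: res = 3+6 = 9
p=3,k=3: res = 9+9 = 18
p=3,k=4: res = 18+12 = 30
p=4,k=0: res = 30+0 = 30
p=4,k=1: res = 30+4 = 34
p=4,k=2: res = 34+8 = 42
p=4,k=3: res = 42+12 = 54
p=4,k=4: res = 54+16 = 70
p=4,k=5: res = 70+20 = 90
p=5,k=0: res = 90+0 = 90
p=5,k=1: res = 90+5 = 95
p=5,k=2: res = 95+10 = 105
p=5,k=3: res = 105+15 = 120
p=5,k=4: res = 120+20 = 140
p=5,k=5: res = 140+25 = 165
p=5,k=6: res = 165+30 = 195
p=6,k=0: res = 195+0 = 195
p=6,k=1: res = 195+6 = 201
p=6,k=2: res = 201+12 = 213
p=6,k=3: res = 213+18 = 231
p=6,k=4: res = 231+24 = 255
p=6,k=5: res = 255+30 = 285
p=6,k=6: res = 285+36 = 321
p=6,k=7: res = 321+42 = 363
p=7,k=0: res = 363+0 = 363
p=7,k=1: res = 363+7 = 370
p=7,k=2: res = 370+14 = 384
p=7,k=3: res = 384+21 = 405
p=7,k=4: res = 405+28 = 433
p=7,k=5: res = 433+35 = 468
p=7,k=6: res = 468+42 = 510
p=7,k=7: res = 510+49 = 559
p=7,k=8: res = 559+56 = 615

615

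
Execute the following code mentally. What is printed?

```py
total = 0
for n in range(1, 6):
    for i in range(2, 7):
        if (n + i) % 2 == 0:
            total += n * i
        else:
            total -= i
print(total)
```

n=1,i=2: odd sum, total = 0-2 = -2
n=1,i=3: even sum, total = (-2)+3 = 1
n=1,i=4: odd sum, total = 1-4 = -3
n=1,i=5: even sum, total = (-3)+5 = 2
n=1,i=6: odd sum, total = 2-6 = -4
n=2,i=2: even sum, total = (-4)+4 = 0
n=2,i=3: odd sum, total = 0-3 = -3
n=2,i=4: even sum, total = (-3)+8 = 5
n=2,i=5: odd sum, total = 5-5 = 0
n=2,i=6: even sum, total = 0+12 = 12
n=3,i=2: odd sum, total = 12-2 = 10
n=3,i=3: even sum, total = 10+9 = 19
n=3,i=4: odd sum, total = 19-4 = 15
n=3,i=5: even sum, total = 15+15 = 30
n=3,i=6: odd sum, total = 30-6 = 24
n=4,i=2: even sum, total = 24+8 = 32
n=4,i=3: odd sum, total = 32-3 = 29
n=4,i=4: even sum, total = 29+16 = 45
n=4,i=5: odd sum, total = 45-5 = 40
n=4,i=6: even sum, total = 40+24 = 64
n=5,i=2: odd sum, total = 64-2 = 62
n=5,i=3: even sum, total = 62+15 = 77
n=5,i=4: odd sum, total = 77-4 = 73
n=5,i=5: even sum, total = 73+25 = 98
n=5,i=6: odd sum, total = 98-6 = 92

92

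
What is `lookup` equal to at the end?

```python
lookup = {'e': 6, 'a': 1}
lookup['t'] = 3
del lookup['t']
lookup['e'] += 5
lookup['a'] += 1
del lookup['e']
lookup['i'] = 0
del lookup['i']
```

{'a': 2}

lookup['t'] = 3 → {'e': 6, 'a': 1, 't': 3}
del 't' → {'e': 6, 'a': 1}
lookup['e'] = 6+5 = 11 → {'e': 11, 'a': 1}
lookup['a'] = 1+1 = 2 → {'e': 11, 'a': 2}
del 'e' → {'a': 2}
lookup['i'] = 0 → {'a': 2, 'i': 0}
del 'i' → {'a': 2}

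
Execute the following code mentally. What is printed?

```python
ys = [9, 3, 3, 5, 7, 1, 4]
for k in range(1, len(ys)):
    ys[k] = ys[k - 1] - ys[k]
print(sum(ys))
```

-17

k=1: ys[1] = 9-3 = 6 → [9, 6, 3, 5, 7, 1, 4]
k=2: ys[2] = 6-3 = 3 → [9, 6, 3, 5, 7, 1, 4]
k=3: ys[3] = 3-5 = -2 → [9, 6, 3, -2, 7, 1, 4]
k=4: ys[4] = (-2)-7 = -9 → [9, 6, 3, -2, -9, 1, 4]
k=5: ys[5] = (-9)-1 = -10 → [9, 6, 3, -2, -9, -10, 4]
k=6: ys[6] = (-10)-4 = -14 → [9, 6, 3, -2, -9, -10, -14]
sum = -17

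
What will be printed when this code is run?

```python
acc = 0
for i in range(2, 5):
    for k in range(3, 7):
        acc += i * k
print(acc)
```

i=2,k=3: acc = 0+6 = 6
i=2,k=4: acc = 6+8 = 14
i=2,k=5: acc = 14+10 = 24
i=2,k=6: acc = 24+12 = 36
i=3,k=3: acc = 36+9 = 45
i=3,k=4: acc = 45+12 = 57
i=3,k=5: acc = 57+15 = 72
i=3,k=6: acc = 72+18 = 90
i=4,k=3: acc = 90+12 = 102
i=4,k=4: acc = 102+16 = 118
i=4,k=5: acc = 118+20 = 138
i=4,k=6: acc = 138+24 = 162

162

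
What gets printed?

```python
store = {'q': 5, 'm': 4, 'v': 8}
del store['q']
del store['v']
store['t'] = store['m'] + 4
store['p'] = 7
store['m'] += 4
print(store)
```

del 'q' → {'m': 4, 'v': 8}
del 'v' → {'m': 4}
store['t'] = store['m']+4 = 8 → {'m': 4, 't': 8}
store['p'] = 7 → {'m': 4, 't': 8, 'p': 7}
store['m'] = 4+4 = 8 → {'m': 8, 't': 8, 'p': 7}

{'m': 8, 't': 8, 'p': 7}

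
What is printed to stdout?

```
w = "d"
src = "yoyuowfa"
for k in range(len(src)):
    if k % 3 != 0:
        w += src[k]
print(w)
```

doyowa

k=0: skip
k=1: add 'o' → 'do'
k=2: add 'y' → 'doy'
k=3: skip
k=4: add 'o' → 'doyo'
k=5: add 'w' → 'doyow'
k=6: skip
k=7: add 'a' → 'doyowa'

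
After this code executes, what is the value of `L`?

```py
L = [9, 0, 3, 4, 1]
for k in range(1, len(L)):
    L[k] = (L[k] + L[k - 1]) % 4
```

[9, 1, 0, 0, 1]

k=1: L[1] = (0+9)%4 = 1 → [9, 1, 3, 4, 1]
k=2: L[2] = (3+1)%4 = 0 → [9, 1, 0, 4, 1]
k=3: L[3] = (4+0)%4 = 0 → [9, 1, 0, 0, 1]
k=4: L[4] = (1+0)%4 = 1 → [9, 1, 0, 0, 1]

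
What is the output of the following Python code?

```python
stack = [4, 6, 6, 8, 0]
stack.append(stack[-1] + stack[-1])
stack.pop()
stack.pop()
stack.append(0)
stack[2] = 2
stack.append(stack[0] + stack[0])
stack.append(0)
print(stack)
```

append stack[-1]+stack[-1] = 0+0 = 0 → [4, 6, 6, 8, 0, 0]
pop() removes 0 → [4, 6, 6, 8, 0]
pop() removes 0 → [4, 6, 6, 8]
append 0 → [4, 6, 6, 8, 0]
stack[2] = 2 → [4, 6, 2, 8, 0]
append stack[0]+stack[0] = 4+4 = 8 → [4, 6, 2, 8, 0, 8]
append 0 → [4, 6, 2, 8, 0, 8, 0]

[4, 6, 2, 8, 0, 8, 0]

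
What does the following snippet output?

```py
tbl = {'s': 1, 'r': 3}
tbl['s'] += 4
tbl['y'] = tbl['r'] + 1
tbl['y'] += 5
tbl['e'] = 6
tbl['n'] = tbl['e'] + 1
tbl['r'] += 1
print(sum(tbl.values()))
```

31

tbl['s'] = 1+4 = 5 → {'s': 5, 'r': 3}
tbl['y'] = tbl['r']+1 = 4 → {'s': 5, 'r': 3, 'y': 4}
tbl['y'] = 4+5 = 9 → {'s': 5, 'r': 3, 'y': 9}
tbl['e'] = 6 → {'s': 5, 'r': 3, 'y': 9, 'e': 6}
tbl['n'] = tbl['e']+1 = 7 → {'s': 5, 'r': 3, 'y': 9, 'e': 6, 'n': 7}
tbl['r'] = 3+1 = 4 → {'s': 5, 'r': 4, 'y': 9, 'e': 6, 'n': 7}
sum of values = 31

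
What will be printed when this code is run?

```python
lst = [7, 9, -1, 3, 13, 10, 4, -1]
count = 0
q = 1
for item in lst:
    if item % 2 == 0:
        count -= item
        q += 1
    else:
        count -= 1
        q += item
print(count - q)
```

item=7: not even, count = 0-1 = -1; q=8
item=9: not even, count = (-1)-1 = -2; q=17
item=-1: not even, count = (-2)-1 = -3; q=16
item=3: not even, count = (-3)-1 = -4; q=19
item=13: not even, count = (-4)-1 = -5; q=32
item=10: even, count = (-5)-10 = -15; q=33
item=4: even, count = (-15)-4 = -19; q=34
item=-1: not even, count = (-19)-1 = -20; q=33
count-q = (-20)-33 = -53

-53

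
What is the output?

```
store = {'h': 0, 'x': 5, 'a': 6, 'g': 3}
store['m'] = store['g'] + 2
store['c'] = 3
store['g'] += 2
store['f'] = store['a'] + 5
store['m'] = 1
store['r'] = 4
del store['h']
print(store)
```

store['m'] = store['g']+2 = 5 → {'h': 0, 'x': 5, 'a': 6, 'g': 3, 'm': 5}
store['c'] = 3 → {'h': 0, 'x': 5, 'a': 6, 'g': 3, 'm': 5, 'c': 3}
store['g'] = 3+2 = 5 → {'h': 0, 'x': 5, 'a': 6, 'g': 5, 'm': 5, 'c': 3}
store['f'] = store['a']+5 = 11 → {'h': 0, 'x': 5, 'a': 6, 'g': 5, 'm': 5, 'c': 3, 'f': 11}
store['m'] = 1 → {'h': 0, 'x': 5, 'a': 6, 'g': 5, 'm': 1, 'c': 3, 'f': 11}
store['r'] = 4 → {'h': 0, 'x': 5, 'a': 6, 'g': 5, 'm': 1, 'c': 3, 'f': 11, 'r': 4}
del 'h' → {'x': 5, 'a': 6, 'g': 5, 'm': 1, 'c': 3, 'f': 11, 'r': 4}

{'x': 5, 'a': 6, 'g': 5, 'm': 1, 'c': 3, 'f': 11, 'r': 4}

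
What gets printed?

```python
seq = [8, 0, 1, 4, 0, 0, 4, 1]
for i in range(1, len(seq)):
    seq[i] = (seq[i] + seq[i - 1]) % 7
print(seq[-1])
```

i=1: seq[1] = (0+8)%7 = 1 → [8, 1, 1, 4, 0, 0, 4, 1]
i=2: seq[2] = (1+1)%7 = 2 → [8, 1, 2, 4, 0, 0, 4, 1]
i=3: seq[3] = (4+2)%7 = 6 → [8, 1, 2, 6, 0, 0, 4, 1]
i=4: seq[4] = (0+6)%7 = 6 → [8, 1, 2, 6, 6, 0, 4, 1]
i=5: seq[5] = (0+6)%7 = 6 → [8, 1, 2, 6, 6, 6, 4, 1]
i=6: seq[6] = (4+6)%7 = 3 → [8, 1, 2, 6, 6, 6, 3, 1]
i=7: seq[7] = (1+3)%7 = 4 → [8, 1, 2, 6, 6, 6, 3, 4]

4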